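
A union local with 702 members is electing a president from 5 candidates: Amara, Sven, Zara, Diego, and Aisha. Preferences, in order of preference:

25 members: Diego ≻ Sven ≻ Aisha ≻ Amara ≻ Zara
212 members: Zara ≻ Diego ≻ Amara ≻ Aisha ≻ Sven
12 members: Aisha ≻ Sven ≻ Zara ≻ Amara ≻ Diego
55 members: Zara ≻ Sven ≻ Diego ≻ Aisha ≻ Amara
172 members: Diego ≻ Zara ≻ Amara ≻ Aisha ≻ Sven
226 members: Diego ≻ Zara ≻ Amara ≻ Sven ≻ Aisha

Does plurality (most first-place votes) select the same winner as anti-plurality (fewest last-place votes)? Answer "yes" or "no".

Plurality — first-place votes: Amara 0, Sven 0, Zara 267, Diego 423, Aisha 12. Winner: Diego.
Anti-plurality — last-place votes: Amara 55, Sven 384, Zara 25, Diego 12, Aisha 226. Winner: Diego.
The two methods agree.

yes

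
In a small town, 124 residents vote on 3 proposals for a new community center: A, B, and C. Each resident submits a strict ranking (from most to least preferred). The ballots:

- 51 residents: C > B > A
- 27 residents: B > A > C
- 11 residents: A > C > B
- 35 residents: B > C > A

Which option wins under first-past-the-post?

First-place votes: A 11, B 62, C 51.
B has the most first-place votes.

B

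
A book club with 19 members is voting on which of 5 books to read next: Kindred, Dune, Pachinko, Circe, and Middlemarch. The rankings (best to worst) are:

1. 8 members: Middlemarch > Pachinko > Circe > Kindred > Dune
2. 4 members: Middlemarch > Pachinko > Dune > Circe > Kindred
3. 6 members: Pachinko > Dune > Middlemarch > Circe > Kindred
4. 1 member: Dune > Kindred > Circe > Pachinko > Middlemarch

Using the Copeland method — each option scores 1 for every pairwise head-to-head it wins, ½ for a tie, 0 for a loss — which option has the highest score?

Kindred: loses to Dune, Pachinko, Circe, and Middlemarch → score 0.
Dune: beats Kindred and Circe; loses to Pachinko and Middlemarch → score 2.
Pachinko: beats Kindred, Dune, and Circe; loses to Middlemarch → score 3.
Circe: beats Kindred; loses to Dune, Pachinko, and Middlemarch → score 1.
Middlemarch: beats Kindred, Dune, Pachinko, and Circe → score 4.
Middlemarch has the best pairwise record.

Middlemarch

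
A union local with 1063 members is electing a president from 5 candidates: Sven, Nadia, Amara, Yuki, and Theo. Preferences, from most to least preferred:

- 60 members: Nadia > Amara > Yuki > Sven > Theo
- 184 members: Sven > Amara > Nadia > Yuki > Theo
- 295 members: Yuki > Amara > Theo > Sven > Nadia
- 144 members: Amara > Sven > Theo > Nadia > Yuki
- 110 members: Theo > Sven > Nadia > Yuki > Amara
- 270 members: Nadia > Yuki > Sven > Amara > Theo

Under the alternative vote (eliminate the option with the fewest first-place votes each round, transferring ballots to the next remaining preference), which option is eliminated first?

Round 1: Sven 184, Nadia 330, Amara 144, Yuki 295, Theo 110. Eliminate Theo.

Theo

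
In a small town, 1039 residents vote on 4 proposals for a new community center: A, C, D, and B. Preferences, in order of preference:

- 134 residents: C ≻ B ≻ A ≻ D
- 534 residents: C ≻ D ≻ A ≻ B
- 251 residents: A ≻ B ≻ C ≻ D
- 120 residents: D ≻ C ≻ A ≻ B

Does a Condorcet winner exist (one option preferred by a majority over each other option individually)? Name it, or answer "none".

C

C vs A: 788–251 for C.
C vs D: 919–120 for C.
C vs B: 788–251 for C.
C beats every other option head-to-head.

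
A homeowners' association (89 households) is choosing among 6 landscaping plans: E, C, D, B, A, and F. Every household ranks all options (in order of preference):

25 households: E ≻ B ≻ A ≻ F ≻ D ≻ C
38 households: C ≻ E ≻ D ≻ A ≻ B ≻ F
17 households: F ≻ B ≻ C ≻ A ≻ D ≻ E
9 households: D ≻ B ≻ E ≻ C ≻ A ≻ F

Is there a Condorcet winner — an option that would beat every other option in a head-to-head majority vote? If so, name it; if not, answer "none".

none

Checking pairwise contests:
C beats E 55–34.
B beats C 51–38.
E beats D 63–26.
E beats B 63–26.
E beats A 72–17.
E beats F 72–17.
Every option loses at least one head-to-head, so there is no Condorcet winner.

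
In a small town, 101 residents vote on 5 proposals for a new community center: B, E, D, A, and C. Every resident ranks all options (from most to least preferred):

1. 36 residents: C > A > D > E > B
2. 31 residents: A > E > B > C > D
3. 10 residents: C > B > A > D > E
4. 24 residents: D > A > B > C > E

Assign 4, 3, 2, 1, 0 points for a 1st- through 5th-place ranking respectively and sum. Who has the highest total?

B: 36·0 + 31·2 + 10·3 + 24·2 = 140
E: 36·1 + 31·3 + 10·0 + 24·0 = 129
D: 36·2 + 31·0 + 10·1 + 24·4 = 178
A: 36·3 + 31·4 + 10·2 + 24·3 = 324
C: 36·4 + 31·1 + 10·4 + 24·1 = 239
A has the highest Borda score (324).

A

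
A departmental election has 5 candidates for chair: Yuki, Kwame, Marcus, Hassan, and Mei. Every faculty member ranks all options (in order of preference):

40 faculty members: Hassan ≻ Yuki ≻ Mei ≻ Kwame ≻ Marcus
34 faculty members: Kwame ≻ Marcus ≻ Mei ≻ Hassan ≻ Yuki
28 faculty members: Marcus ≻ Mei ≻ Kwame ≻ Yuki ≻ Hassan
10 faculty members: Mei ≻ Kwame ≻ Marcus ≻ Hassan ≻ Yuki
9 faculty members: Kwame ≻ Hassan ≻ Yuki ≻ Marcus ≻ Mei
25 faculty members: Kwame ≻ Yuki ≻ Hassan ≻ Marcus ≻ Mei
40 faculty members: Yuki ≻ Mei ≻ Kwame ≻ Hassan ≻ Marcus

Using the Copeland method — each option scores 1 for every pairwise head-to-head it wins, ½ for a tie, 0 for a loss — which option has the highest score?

Kwame

Yuki: beats Marcus and Mei; ties Hassan; loses to Kwame → score 2.5.
Kwame: beats Yuki, Marcus, and Hassan; loses to Mei → score 3.
Marcus: beats Mei; loses to Yuki, Kwame, and Hassan → score 1.
Hassan: beats Marcus; ties Yuki; loses to Kwame and Mei → score 1.5.
Mei: beats Kwame and Hassan; loses to Yuki and Marcus → score 2.
Kwame has the best pairwise record.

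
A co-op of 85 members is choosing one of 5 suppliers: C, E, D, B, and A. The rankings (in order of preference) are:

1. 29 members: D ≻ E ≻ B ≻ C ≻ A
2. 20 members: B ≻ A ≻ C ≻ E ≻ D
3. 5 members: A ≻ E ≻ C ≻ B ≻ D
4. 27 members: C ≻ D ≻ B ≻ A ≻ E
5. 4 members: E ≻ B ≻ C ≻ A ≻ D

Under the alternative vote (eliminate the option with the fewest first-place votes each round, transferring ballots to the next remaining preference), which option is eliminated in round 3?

B

Round 1: C 27, E 4, D 29, B 20, A 5. Eliminate E.
Round 2: C 27, D 29, B 24, A 5. Eliminate A.
Round 3: C 32, D 29, B 24. Eliminate B.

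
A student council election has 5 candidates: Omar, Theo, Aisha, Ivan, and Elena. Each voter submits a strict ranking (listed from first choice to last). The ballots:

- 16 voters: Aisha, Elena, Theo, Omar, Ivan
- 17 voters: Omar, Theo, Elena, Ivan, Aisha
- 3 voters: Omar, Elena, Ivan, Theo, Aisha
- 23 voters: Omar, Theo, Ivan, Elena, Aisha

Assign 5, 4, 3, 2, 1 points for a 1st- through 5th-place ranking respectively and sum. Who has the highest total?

Omar: 16·2 + 17·5 + 3·5 + 23·5 = 247
Theo: 16·3 + 17·4 + 3·2 + 23·4 = 214
Aisha: 16·5 + 17·1 + 3·1 + 23·1 = 123
Ivan: 16·1 + 17·2 + 3·3 + 23·3 = 128
Elena: 16·4 + 17·3 + 3·4 + 23·2 = 173
Omar has the highest Borda score (247).

Omar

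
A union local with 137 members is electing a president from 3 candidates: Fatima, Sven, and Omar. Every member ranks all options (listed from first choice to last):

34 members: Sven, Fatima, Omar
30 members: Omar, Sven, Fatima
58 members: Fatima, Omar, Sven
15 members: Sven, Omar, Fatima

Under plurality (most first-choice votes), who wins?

First-place votes: Fatima 58, Sven 49, Omar 30.
Fatima has the most first-place votes.

Fatima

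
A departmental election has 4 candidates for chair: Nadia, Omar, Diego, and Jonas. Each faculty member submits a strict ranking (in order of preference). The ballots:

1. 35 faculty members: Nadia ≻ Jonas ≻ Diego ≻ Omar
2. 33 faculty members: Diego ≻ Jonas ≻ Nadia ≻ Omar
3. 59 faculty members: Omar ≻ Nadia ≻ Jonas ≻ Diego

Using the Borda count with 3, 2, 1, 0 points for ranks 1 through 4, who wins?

Nadia: 35·3 + 33·1 + 59·2 = 256
Omar: 35·0 + 33·0 + 59·3 = 177
Diego: 35·1 + 33·3 + 59·0 = 134
Jonas: 35·2 + 33·2 + 59·1 = 195
Nadia has the highest Borda score (256).

Nadia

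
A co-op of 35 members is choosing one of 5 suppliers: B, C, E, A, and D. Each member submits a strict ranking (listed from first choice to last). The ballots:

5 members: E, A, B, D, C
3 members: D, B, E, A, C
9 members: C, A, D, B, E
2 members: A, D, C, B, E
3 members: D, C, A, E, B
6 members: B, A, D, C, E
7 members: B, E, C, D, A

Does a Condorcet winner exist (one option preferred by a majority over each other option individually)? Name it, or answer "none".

none

Checking pairwise contests:
A beats B 19–16.
B beats C 21–14.
B beats E 27–8.
C beats A 19–16.
B beats D 18–17.
Every option loses at least one head-to-head, so there is no Condorcet winner.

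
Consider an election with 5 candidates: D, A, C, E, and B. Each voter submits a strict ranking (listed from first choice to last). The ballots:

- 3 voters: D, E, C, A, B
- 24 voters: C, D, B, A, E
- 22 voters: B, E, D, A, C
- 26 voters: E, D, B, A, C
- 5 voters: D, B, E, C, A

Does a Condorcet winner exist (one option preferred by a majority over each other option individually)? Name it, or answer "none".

none

Checking pairwise contests:
E beats D 48–32.
D beats A 80–0.
D beats C 56–24.
B beats E 51–29.
D beats B 58–22.
Every option loses at least one head-to-head, so there is no Condorcet winner.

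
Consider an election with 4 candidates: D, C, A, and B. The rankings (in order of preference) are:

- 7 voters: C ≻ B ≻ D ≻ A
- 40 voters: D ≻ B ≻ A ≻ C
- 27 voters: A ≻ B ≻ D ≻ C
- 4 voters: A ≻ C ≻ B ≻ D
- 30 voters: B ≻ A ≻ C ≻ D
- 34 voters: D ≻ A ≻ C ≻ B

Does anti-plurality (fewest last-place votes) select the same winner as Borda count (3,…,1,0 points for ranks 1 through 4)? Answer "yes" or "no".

yes

Anti-plurality — last-place votes: D 34, C 67, A 7, B 34. Winner: A.
Borda — scores: D 256, C 93, A 261, B 242. Winner: A.
The two methods agree.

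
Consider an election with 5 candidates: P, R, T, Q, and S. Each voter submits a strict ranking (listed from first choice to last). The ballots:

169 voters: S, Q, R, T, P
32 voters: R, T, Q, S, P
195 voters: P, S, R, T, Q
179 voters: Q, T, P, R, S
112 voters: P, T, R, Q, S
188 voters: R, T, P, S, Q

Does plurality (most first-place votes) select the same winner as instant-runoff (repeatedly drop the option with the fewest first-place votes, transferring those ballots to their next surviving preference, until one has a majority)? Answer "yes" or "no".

Plurality — first-place votes: P 307, R 220, T 0, Q 179, S 169. Winner: P.
Instant-runoff — R1 P 307, R 220, T 0, Q 179, S 169 (T out); R2 P 307, R 220, Q 179, S 169 (S out); R3 P 307, R 220, Q 348 (R out); R4 P 495, Q 380 (P winner). Winner: P.
The two methods agree.

yes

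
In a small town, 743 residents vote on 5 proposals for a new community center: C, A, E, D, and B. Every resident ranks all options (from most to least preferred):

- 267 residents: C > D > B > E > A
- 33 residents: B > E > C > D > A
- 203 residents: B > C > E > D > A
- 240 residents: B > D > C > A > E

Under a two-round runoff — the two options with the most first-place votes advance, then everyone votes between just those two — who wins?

B

Round 1 first-place votes: C 267, A 0, E 0, D 0, B 476.
B and C advance.
Runoff: B is preferred to C by 476 voters; C by 267.
B wins the runoff.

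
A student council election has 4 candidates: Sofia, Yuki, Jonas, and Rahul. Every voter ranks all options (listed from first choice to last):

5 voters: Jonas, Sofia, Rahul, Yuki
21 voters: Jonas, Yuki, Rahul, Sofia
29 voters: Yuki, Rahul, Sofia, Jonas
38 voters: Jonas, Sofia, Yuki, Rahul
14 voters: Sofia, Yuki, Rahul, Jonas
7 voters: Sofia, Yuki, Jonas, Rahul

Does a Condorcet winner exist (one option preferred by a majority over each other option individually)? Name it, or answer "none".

Jonas

Jonas vs Sofia: 64–50 for Jonas.
Jonas vs Yuki: 64–50 for Jonas.
Jonas vs Rahul: 71–43 for Jonas.
Jonas beats every other option head-to-head.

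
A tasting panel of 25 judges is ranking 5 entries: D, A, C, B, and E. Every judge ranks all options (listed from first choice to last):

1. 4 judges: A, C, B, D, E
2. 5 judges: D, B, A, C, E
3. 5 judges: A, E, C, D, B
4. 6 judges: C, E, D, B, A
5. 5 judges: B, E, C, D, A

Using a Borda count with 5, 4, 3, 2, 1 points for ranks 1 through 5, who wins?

C

D: 4·2 + 5·5 + 5·2 + 6·3 + 5·2 = 71
A: 4·5 + 5·3 + 5·5 + 6·1 + 5·1 = 71
C: 4·4 + 5·2 + 5·3 + 6·5 + 5·3 = 86
B: 4·3 + 5·4 + 5·1 + 6·2 + 5·5 = 74
E: 4·1 + 5·1 + 5·4 + 6·4 + 5·4 = 73
C has the highest Borda score (86).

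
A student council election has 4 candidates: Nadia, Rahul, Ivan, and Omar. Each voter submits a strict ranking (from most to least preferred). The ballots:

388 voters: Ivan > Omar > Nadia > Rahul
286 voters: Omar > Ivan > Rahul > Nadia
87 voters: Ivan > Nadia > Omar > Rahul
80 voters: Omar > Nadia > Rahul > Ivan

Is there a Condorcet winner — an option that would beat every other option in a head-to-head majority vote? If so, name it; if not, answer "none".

Ivan vs Nadia: 761–80 for Ivan.
Ivan vs Rahul: 761–80 for Ivan.
Ivan vs Omar: 475–366 for Ivan.
Ivan beats every other option head-to-head.

Ivan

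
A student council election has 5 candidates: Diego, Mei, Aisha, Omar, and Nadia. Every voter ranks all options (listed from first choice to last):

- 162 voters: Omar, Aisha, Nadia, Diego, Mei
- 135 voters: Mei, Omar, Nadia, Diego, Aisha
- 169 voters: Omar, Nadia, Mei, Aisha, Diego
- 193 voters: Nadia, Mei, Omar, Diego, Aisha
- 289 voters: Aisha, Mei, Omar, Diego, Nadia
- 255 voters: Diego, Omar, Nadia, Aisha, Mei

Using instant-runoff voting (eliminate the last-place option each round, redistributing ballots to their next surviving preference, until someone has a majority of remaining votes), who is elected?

Round 1: Diego 255, Mei 135, Aisha 289, Omar 331, Nadia 193. Eliminate Mei.
Round 2: Diego 255, Aisha 289, Omar 466, Nadia 193. Eliminate Nadia.
Round 3: Diego 255, Aisha 289, Omar 659. Omar has a majority.

Omar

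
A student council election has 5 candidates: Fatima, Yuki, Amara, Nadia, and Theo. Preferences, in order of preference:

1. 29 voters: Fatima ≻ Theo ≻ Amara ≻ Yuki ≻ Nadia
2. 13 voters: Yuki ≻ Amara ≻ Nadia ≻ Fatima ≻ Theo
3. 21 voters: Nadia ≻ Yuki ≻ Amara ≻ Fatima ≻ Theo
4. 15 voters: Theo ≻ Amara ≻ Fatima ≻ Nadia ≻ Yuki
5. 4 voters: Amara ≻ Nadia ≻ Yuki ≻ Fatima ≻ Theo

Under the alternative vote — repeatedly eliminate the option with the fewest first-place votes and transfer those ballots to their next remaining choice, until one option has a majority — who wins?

Round 1: Fatima 29, Yuki 13, Amara 4, Nadia 21, Theo 15. Eliminate Amara.
Round 2: Fatima 29, Yuki 13, Nadia 25, Theo 15. Eliminate Yuki.
Round 3: Fatima 29, Nadia 38, Theo 15. Eliminate Theo.
Round 4: Fatima 44, Nadia 38. Fatima has a majority.

Fatima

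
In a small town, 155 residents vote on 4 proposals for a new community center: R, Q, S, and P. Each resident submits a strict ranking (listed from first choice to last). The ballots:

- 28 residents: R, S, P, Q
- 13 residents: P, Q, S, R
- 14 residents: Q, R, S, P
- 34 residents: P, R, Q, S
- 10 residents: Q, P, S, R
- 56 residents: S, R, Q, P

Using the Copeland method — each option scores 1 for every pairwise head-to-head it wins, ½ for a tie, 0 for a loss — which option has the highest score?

R: beats Q and P; loses to S → score 2.
Q: beats P; loses to R and S → score 1.
S: beats R, Q, and P → score 3.
P: loses to R, Q, and S → score 0.
S has the best pairwise record.

S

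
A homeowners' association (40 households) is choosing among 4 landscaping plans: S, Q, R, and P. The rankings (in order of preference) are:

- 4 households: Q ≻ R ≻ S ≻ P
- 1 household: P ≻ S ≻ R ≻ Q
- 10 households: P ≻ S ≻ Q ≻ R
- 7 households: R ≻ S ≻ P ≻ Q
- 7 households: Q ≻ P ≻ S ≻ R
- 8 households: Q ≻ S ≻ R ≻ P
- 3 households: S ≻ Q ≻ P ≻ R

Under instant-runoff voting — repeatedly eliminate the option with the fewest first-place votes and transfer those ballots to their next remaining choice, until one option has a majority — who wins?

Round 1: S 3, Q 19, R 7, P 11. Eliminate S.
Round 2: Q 22, R 7, P 11. Q has a majority.

Q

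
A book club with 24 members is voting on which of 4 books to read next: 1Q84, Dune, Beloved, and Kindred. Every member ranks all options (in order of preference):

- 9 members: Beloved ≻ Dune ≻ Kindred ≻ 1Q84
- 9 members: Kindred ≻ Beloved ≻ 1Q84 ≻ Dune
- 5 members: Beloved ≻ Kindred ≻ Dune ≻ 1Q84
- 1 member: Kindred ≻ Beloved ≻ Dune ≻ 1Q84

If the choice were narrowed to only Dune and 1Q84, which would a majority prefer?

Dune

Voters preferring Dune to 1Q84: 15; preferring 1Q84 to Dune: 9.
Dune wins the head-to-head.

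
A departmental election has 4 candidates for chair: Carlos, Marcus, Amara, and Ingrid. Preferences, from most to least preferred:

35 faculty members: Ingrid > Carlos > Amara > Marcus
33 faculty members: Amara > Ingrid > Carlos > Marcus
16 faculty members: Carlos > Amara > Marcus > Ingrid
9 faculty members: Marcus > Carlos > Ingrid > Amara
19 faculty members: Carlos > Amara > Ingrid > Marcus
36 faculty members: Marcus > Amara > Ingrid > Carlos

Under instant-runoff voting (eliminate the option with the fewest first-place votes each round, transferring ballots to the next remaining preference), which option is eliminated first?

Amara

Round 1: Carlos 35, Marcus 45, Amara 33, Ingrid 35. Eliminate Amara.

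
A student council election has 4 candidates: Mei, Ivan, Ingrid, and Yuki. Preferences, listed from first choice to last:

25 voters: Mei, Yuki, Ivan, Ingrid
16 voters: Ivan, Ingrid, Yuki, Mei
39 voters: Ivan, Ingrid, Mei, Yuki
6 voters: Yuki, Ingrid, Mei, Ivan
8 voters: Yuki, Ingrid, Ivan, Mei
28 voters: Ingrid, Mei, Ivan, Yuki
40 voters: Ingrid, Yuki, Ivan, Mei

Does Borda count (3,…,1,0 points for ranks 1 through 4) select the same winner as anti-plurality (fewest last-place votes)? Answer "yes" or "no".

no

Borda — scores: Mei 176, Ivan 266, Ingrid 342, Yuki 188. Winner: Ingrid.
Anti-plurality — last-place votes: Mei 64, Ivan 6, Ingrid 25, Yuki 67. Winner: Ivan.
The two methods disagree.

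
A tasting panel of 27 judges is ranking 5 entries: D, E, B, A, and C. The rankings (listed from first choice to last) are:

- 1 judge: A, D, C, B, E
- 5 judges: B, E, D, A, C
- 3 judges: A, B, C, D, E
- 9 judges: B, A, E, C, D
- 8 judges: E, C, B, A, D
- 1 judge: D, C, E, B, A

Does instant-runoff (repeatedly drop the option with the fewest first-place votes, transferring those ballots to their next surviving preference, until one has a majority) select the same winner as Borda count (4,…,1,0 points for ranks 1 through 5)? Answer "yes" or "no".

yes

Instant-runoff — R1 D 1, E 8, B 14, A 4, C 0 (B winner). Winner: B.
Borda — scores: D 20, E 67, B 83, A 56, C 44. Winner: B.
The two methods agree.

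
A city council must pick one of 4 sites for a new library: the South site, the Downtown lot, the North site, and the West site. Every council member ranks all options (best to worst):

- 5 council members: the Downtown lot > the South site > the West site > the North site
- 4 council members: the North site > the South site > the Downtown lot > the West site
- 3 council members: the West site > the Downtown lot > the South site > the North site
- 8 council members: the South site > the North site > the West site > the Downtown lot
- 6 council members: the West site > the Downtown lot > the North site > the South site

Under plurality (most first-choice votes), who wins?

the West site

First-place votes: the South site 8, the Downtown lot 5, the North site 4, the West site 9.
the West site has the most first-place votes.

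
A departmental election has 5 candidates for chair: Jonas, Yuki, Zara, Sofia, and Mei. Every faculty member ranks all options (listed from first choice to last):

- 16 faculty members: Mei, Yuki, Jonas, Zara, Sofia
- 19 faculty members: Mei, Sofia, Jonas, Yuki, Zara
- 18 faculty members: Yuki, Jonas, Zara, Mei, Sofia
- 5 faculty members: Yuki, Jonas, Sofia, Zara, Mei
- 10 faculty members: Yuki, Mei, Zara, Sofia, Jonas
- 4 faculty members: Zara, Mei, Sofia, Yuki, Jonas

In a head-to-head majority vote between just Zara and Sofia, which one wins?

Zara

Voters preferring Zara to Sofia: 48; preferring Sofia to Zara: 24.
Zara wins the head-to-head.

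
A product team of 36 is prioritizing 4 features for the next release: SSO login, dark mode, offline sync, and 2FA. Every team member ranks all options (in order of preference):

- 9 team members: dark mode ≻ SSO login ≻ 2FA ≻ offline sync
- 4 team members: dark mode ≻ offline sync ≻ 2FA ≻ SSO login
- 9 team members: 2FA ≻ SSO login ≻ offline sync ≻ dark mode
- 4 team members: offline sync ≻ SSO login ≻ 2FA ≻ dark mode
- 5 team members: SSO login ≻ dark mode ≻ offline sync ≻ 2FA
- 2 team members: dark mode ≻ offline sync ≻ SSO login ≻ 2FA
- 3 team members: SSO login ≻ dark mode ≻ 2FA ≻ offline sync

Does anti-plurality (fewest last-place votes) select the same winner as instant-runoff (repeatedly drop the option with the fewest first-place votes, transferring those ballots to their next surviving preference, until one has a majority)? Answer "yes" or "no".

yes

Anti-plurality — last-place votes: SSO login 4, dark mode 13, offline sync 12, 2FA 7. Winner: SSO login.
Instant-runoff — R1 SSO login 8, dark mode 15, offline sync 4, 2FA 9 (offline sync out); R2 SSO login 12, dark mode 15, 2FA 9 (2FA out); R3 SSO login 21, dark mode 15 (SSO login winner). Winner: SSO login.
The two methods agree.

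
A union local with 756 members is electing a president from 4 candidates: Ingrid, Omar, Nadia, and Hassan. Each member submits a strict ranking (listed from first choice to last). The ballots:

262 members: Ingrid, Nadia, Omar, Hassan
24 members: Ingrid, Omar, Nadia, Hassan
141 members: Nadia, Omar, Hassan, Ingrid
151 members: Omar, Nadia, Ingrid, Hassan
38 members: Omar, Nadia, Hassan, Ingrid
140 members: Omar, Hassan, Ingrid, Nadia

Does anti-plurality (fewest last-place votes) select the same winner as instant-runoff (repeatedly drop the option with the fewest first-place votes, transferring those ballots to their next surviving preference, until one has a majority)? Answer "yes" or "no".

yes

Anti-plurality — last-place votes: Ingrid 179, Omar 0, Nadia 140, Hassan 437. Winner: Omar.
Instant-runoff — R1 Ingrid 286, Omar 329, Nadia 141, Hassan 0 (Hassan out); R2 Ingrid 286, Omar 329, Nadia 141 (Nadia out); R3 Ingrid 286, Omar 470 (Omar winner). Winner: Omar.
The two methods agree.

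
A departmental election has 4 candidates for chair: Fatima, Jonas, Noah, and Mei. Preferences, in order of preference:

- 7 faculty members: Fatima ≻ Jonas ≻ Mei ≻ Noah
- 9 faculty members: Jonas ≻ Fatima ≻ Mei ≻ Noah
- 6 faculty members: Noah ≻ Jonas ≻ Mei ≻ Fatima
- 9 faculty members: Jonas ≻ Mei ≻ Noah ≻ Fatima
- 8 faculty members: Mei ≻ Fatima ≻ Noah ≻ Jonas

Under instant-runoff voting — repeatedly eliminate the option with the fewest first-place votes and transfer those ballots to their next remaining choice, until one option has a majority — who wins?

Round 1: Fatima 7, Jonas 18, Noah 6, Mei 8. Eliminate Noah.
Round 2: Fatima 7, Jonas 24, Mei 8. Jonas has a majority.

Jonas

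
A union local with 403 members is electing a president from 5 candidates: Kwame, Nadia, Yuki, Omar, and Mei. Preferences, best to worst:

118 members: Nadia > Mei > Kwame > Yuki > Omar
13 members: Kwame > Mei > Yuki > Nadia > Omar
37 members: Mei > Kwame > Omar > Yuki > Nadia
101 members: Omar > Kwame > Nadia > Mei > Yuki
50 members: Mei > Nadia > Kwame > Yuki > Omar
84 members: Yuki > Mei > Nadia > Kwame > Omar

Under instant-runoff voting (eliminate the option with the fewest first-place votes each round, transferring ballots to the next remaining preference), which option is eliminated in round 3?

Omar

Round 1: Kwame 13, Nadia 118, Yuki 84, Omar 101, Mei 87. Eliminate Kwame.
Round 2: Nadia 118, Yuki 84, Omar 101, Mei 100. Eliminate Yuki.
Round 3: Nadia 118, Omar 101, Mei 184. Eliminate Omar.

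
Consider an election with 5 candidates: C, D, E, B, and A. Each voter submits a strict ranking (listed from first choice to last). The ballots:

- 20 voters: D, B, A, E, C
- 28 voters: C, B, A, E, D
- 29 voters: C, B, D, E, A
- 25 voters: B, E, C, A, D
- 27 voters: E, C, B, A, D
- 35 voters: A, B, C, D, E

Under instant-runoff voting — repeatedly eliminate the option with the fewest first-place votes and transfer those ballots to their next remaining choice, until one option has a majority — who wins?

Round 1: C 57, D 20, E 27, B 25, A 35. Eliminate D.
Round 2: C 57, E 27, B 45, A 35. Eliminate E.
Round 3: C 84, B 45, A 35. C has a majority.

C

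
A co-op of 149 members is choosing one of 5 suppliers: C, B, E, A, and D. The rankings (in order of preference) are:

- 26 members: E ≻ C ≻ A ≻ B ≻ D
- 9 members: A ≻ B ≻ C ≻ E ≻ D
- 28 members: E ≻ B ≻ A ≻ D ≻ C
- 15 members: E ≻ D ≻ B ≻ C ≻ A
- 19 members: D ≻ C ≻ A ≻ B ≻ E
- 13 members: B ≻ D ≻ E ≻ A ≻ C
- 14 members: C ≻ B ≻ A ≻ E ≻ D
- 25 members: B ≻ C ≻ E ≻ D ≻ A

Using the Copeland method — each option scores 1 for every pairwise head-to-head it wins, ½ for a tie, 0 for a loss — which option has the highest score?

B

C: beats A; loses to B, E, and D → score 1.
B: beats C, E, A, and D → score 4.
E: beats C, A, and D; loses to B → score 3.
A: beats D; loses to C, B, and E → score 1.
D: beats C; loses to B, E, and A → score 1.
B has the best pairwise record.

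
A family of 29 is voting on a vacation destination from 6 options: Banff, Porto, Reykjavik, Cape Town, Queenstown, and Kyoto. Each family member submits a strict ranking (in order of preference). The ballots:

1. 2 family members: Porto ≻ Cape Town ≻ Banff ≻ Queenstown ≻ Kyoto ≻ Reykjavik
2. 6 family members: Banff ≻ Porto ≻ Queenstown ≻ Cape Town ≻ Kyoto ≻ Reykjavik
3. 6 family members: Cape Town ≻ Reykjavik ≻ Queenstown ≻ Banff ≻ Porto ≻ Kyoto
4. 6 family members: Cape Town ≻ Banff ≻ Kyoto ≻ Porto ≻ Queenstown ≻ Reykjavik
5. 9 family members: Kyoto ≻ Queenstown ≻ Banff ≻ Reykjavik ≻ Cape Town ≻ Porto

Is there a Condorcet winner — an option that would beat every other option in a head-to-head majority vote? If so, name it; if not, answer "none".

Checking pairwise contests:
Queenstown beats Banff 15–14.
Banff beats Porto 27–2.
Banff beats Reykjavik 23–6.
Banff beats Cape Town 15–14.
Kyoto beats Queenstown 15–14.
Banff beats Kyoto 20–9.
Every option loses at least one head-to-head, so there is no Condorcet winner.

none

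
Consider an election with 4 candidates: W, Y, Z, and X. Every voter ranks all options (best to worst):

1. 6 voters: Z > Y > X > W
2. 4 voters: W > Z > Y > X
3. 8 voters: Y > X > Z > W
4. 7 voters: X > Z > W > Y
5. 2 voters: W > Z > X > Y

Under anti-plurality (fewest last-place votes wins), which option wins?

Last-place votes: W 14, Y 9, Z 0, X 4.
Z is ranked last by the fewest voters, so Z wins.

Z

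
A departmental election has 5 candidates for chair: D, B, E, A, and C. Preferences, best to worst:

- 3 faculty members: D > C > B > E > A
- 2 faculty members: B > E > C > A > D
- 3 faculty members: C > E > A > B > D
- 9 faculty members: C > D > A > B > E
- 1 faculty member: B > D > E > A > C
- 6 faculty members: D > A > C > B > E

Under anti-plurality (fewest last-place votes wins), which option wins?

B

Last-place votes: D 5, B 0, E 15, A 3, C 1.
B is ranked last by the fewest voters, so B wins.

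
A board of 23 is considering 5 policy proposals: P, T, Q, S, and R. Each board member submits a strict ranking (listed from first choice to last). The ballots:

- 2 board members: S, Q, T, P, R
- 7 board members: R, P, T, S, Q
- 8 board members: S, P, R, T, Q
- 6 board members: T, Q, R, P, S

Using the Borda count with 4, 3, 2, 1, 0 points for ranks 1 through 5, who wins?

R

P: 2·1 + 7·3 + 8·3 + 6·1 = 53
T: 2·2 + 7·2 + 8·1 + 6·4 = 50
Q: 2·3 + 7·0 + 8·0 + 6·3 = 24
S: 2·4 + 7·1 + 8·4 + 6·0 = 47
R: 2·0 + 7·4 + 8·2 + 6·2 = 56
R has the highest Borda score (56).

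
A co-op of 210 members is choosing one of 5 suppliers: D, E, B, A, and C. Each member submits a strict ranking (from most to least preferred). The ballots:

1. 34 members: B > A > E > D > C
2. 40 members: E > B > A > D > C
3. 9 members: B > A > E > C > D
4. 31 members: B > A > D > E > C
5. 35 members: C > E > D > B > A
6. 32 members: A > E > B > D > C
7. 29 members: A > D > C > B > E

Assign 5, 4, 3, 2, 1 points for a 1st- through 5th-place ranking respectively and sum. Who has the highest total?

A

D: 34·2 + 40·2 + 9·1 + 31·3 + 35·3 + 32·2 + 29·4 = 535
E: 34·3 + 40·5 + 9·3 + 31·2 + 35·4 + 32·4 + 29·1 = 688
B: 34·5 + 40·4 + 9·5 + 31·5 + 35·2 + 32·3 + 29·2 = 754
A: 34·4 + 40·3 + 9·4 + 31·4 + 35·1 + 32·5 + 29·5 = 756
C: 34·1 + 40·1 + 9·2 + 31·1 + 35·5 + 32·1 + 29·3 = 417
A has the highest Borda score (756).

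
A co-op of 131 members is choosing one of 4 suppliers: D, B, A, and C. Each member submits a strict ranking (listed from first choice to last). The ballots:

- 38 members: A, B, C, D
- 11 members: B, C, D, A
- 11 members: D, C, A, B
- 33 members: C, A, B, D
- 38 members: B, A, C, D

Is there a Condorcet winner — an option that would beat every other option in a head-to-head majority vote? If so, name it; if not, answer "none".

A vs D: 109–22 for A.
A vs B: 82–49 for A.
A vs C: 76–55 for A.
A beats every other option head-to-head.

A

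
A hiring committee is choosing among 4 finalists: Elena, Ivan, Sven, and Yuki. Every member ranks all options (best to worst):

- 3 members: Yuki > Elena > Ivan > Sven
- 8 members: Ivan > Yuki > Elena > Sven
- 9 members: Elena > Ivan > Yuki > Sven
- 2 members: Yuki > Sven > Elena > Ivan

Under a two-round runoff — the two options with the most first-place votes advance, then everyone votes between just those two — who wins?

Round 1 first-place votes: Elena 9, Ivan 8, Sven 0, Yuki 5.
Elena and Ivan advance.
Runoff: Elena is preferred to Ivan by 14 voters; Ivan by 8.
Elena wins the runoff.

Elena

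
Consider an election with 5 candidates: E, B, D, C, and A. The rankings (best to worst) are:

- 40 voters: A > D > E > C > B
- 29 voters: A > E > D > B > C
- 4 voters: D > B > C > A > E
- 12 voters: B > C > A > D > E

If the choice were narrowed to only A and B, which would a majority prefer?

Voters preferring A to B: 69; preferring B to A: 16.
A wins the head-to-head.

A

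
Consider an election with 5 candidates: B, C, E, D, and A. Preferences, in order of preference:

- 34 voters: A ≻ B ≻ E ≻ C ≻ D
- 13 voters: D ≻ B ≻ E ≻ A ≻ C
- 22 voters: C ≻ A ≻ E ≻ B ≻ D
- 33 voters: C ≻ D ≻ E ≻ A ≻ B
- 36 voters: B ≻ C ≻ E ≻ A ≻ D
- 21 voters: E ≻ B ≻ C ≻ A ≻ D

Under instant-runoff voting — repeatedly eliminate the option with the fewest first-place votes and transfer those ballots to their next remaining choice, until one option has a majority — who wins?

B

Round 1: B 36, C 55, E 21, D 13, A 34. Eliminate D.
Round 2: B 49, C 55, E 21, A 34. Eliminate E.
Round 3: B 70, C 55, A 34. Eliminate A.
Round 4: B 104, C 55. B has a majority.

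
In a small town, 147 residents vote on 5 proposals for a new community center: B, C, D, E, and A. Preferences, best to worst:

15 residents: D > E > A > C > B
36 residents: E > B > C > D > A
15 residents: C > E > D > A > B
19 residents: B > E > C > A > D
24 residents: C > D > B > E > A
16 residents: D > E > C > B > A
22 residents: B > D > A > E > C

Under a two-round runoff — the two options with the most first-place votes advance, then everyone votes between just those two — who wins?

B

Round 1 first-place votes: B 41, C 39, D 31, E 36, A 0.
B and C advance.
Runoff: B is preferred to C by 77 voters; C by 70.
B wins the runoff.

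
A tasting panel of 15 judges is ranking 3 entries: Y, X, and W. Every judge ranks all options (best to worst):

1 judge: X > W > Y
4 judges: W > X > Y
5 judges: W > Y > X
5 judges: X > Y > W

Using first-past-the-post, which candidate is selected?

First-place votes: Y 0, X 6, W 9.
W has the most first-place votes.

W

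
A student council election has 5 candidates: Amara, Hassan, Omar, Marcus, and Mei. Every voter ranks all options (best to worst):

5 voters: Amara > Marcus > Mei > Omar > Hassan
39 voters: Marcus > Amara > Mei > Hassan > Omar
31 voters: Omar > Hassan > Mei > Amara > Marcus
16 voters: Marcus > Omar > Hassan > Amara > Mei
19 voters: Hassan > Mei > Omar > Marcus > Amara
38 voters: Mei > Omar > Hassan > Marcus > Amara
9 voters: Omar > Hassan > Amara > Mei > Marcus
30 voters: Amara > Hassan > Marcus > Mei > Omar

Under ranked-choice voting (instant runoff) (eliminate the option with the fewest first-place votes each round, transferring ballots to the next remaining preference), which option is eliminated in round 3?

Round 1: Amara 35, Hassan 19, Omar 40, Marcus 55, Mei 38. Eliminate Hassan.
Round 2: Amara 35, Omar 40, Marcus 55, Mei 57. Eliminate Amara.
Round 3: Omar 40, Marcus 90, Mei 57. Eliminate Omar.

Omar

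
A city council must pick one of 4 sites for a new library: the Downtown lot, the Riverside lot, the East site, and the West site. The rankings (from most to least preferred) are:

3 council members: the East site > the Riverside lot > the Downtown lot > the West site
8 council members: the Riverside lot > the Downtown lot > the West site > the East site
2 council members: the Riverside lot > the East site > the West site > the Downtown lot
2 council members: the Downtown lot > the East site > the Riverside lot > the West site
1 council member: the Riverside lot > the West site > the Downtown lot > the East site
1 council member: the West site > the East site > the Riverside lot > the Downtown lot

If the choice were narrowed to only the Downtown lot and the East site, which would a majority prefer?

Voters preferring the Downtown lot to the East site: 11; preferring the East site to the Downtown lot: 6.
the Downtown lot wins the head-to-head.

the Downtown lot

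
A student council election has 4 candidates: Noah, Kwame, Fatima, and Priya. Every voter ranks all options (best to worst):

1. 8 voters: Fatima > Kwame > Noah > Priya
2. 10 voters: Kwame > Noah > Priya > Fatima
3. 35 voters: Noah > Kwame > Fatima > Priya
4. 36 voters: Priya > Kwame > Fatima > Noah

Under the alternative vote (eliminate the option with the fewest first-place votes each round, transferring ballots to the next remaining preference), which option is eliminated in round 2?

Round 1: Noah 35, Kwame 10, Fatima 8, Priya 36. Eliminate Fatima.
Round 2: Noah 35, Kwame 18, Priya 36. Eliminate Kwame.

Kwame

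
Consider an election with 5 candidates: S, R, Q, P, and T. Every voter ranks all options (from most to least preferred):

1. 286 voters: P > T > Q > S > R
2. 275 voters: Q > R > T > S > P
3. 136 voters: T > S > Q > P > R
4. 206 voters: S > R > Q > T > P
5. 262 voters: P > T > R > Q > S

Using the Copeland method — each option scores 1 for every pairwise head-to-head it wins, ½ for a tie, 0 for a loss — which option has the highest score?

T

S: beats R and P; loses to Q and T → score 2.
R: loses to S, Q, P, and T → score 0.
Q: beats S, R, and P; loses to T → score 3.
P: beats R; loses to S, Q, and T → score 1.
T: beats S, R, Q, and P → score 4.
T has the best pairwise record.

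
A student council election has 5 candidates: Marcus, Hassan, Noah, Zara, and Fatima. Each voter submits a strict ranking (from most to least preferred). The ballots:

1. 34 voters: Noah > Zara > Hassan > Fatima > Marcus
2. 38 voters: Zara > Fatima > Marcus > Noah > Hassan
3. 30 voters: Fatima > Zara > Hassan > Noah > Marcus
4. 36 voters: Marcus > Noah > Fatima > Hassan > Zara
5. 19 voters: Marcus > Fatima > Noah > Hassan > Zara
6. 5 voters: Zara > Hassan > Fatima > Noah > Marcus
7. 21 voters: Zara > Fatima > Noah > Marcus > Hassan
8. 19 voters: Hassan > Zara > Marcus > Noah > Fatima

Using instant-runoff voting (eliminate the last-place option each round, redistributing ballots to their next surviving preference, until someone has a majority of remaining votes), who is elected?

Zara

Round 1: Marcus 55, Hassan 19, Noah 34, Zara 64, Fatima 30. Eliminate Hassan.
Round 2: Marcus 55, Noah 34, Zara 83, Fatima 30. Eliminate Fatima.
Round 3: Marcus 55, Noah 34, Zara 113. Zara has a majority.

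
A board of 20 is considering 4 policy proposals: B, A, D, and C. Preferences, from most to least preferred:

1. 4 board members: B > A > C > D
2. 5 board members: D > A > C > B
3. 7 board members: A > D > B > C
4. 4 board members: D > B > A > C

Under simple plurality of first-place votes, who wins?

First-place votes: B 4, A 7, D 9, C 0.
D has the most first-place votes.

D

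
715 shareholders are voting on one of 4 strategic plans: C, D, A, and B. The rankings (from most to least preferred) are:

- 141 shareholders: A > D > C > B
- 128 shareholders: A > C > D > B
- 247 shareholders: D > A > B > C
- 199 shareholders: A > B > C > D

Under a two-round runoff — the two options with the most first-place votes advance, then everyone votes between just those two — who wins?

Round 1 first-place votes: C 0, D 247, A 468, B 0.
A and D advance.
Runoff: A is preferred to D by 468 voters; D by 247.
A wins the runoff.

A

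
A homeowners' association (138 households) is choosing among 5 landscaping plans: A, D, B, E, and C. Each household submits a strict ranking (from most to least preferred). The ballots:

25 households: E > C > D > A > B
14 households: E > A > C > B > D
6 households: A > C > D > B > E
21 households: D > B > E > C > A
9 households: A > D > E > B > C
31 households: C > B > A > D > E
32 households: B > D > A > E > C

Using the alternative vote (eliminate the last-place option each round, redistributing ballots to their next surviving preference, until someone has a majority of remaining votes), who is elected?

B

Round 1: A 15, D 21, B 32, E 39, C 31. Eliminate A.
Round 2: D 30, B 32, E 39, C 37. Eliminate D.
Round 3: B 53, E 48, C 37. Eliminate C.
Round 4: B 90, E 48. B has a majority.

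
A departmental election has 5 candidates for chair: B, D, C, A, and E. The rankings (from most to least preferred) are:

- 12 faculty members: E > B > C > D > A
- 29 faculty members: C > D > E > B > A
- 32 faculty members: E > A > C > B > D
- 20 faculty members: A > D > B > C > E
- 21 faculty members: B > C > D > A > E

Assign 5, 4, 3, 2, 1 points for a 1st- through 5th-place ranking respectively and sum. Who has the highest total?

C

B: 12·4 + 29·2 + 32·2 + 20·3 + 21·5 = 335
D: 12·2 + 29·4 + 32·1 + 20·4 + 21·3 = 315
C: 12·3 + 29·5 + 32·3 + 20·2 + 21·4 = 401
A: 12·1 + 29·1 + 32·4 + 20·5 + 21·2 = 311
E: 12·5 + 29·3 + 32·5 + 20·1 + 21·1 = 348
C has the highest Borda score (401).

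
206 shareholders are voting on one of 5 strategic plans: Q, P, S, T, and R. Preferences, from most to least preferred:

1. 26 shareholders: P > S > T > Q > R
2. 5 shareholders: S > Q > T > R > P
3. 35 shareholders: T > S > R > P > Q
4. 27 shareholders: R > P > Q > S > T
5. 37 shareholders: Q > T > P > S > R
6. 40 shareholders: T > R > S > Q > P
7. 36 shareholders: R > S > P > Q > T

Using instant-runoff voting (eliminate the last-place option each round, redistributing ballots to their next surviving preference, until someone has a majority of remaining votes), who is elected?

T

Round 1: Q 37, P 26, S 5, T 75, R 63. Eliminate S.
Round 2: Q 42, P 26, T 75, R 63. Eliminate P.
Round 3: Q 42, T 101, R 63. Eliminate Q.
Round 4: T 143, R 63. T has a majority.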